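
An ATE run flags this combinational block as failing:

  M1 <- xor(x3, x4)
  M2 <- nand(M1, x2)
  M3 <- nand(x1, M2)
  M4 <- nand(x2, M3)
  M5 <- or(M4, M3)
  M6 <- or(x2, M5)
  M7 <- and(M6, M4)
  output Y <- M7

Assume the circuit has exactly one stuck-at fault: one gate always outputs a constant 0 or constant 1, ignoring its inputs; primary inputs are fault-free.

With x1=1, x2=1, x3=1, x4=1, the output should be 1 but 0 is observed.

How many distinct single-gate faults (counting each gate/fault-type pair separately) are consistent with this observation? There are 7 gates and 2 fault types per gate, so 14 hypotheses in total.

6

Fault-free: M1=0, M2=1, M3=0, M4=1, M5=1, M6=1, M7=1 → 1. Observed 0.
  M1 stuck-at-0: output 1 ✗
  M1 stuck-at-1: output 0 ✓
  M2 stuck-at-0: output 0 ✓
  M2 stuck-at-1: output 1 ✗
  M3 stuck-at-0: output 1 ✗
  M3 stuck-at-1: output 0 ✓
  M4 stuck-at-0: output 0 ✓
  M4 stuck-at-1: output 1 ✗
  M5 stuck-at-0: output 1 ✗
  M5 stuck-at-1: output 1 ✗
  M6 stuck-at-0: output 0 ✓
  M6 stuck-at-1: output 1 ✗
  M7 stuck-at-0: output 0 ✓
  M7 stuck-at-1: output 1 ✗
Consistent faults: {M1 stuck-at-1, M2 stuck-at-0, M3 stuck-at-1, M4 stuck-at-0, M6 stuck-at-0, M7 stuck-at-0} — 6 in all.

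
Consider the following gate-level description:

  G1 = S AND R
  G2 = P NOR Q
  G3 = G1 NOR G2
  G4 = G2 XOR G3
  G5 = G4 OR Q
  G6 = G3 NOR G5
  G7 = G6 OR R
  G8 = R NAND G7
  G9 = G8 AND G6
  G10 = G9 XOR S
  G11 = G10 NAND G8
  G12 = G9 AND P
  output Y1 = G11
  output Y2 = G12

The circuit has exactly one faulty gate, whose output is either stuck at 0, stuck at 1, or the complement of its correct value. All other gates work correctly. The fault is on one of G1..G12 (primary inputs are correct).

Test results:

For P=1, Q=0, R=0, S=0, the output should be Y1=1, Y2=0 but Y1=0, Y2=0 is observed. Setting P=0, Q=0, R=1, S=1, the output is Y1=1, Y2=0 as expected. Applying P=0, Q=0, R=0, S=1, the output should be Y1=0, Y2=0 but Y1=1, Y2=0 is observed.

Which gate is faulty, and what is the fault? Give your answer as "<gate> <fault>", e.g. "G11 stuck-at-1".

Fault-free values for test 1 (P=1, Q=0, R=0, S=0): G1=0, G2=0, G3=1, G4=1, G5=1, G6=0, G7=0, G8=1, G9=0, G10=0, G11=1, G12=0, giving Y1=1, Y2=0. Observed Y1=0, Y2=0.
Test 1: faults giving observed Y1=0, Y2=0 are {G10 stuck-at-1, G10 inverted output, G11 stuck-at-0, G11 inverted output}.
Test 2 (P=0, Q=0, R=1, S=1): fault-free G1=1, G2=1, G3=0, G4=1, G5=1, G6=0, G7=1, G8=0, G9=0, G10=1, G11=1, G12=0 → Y1=1, Y2=0; observed Y1=1, Y2=0. Eliminates G11 stuck-at-0, G11 inverted output.
Test 3 (P=0, Q=0, R=0, S=1): fault-free G1=0, G2=1, G3=0, G4=1, G5=1, G6=0, G7=0, G8=1, G9=0, G10=1, G11=0, G12=0 → Y1=0, Y2=0; observed Y1=1, Y2=0. Eliminates G10 stuck-at-1.
Only G10 inverted output is consistent with every test.

G10 inverted output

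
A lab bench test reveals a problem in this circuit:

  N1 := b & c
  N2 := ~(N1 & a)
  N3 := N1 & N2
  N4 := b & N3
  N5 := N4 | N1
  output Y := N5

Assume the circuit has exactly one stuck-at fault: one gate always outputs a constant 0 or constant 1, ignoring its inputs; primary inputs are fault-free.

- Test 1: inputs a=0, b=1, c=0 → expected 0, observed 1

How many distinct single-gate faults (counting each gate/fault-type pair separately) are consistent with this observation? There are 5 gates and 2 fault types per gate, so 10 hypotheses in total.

Fault-free: N1=0, N2=1, N3=0, N4=0, N5=0 → 0. Observed 1.
  N1 stuck-at-0: output 0 ✗
  N1 stuck-at-1: output 1 ✓
  N2 stuck-at-0: output 0 ✗
  N2 stuck-at-1: output 0 ✗
  N3 stuck-at-0: output 0 ✗
  N3 stuck-at-1: output 1 ✓
  N4 stuck-at-0: output 0 ✗
  N4 stuck-at-1: output 1 ✓
  N5 stuck-at-0: output 0 ✗
  N5 stuck-at-1: output 1 ✓
Consistent faults: {N1 stuck-at-1, N3 stuck-at-1, N4 stuck-at-1, N5 stuck-at-1} — 4 in all.

4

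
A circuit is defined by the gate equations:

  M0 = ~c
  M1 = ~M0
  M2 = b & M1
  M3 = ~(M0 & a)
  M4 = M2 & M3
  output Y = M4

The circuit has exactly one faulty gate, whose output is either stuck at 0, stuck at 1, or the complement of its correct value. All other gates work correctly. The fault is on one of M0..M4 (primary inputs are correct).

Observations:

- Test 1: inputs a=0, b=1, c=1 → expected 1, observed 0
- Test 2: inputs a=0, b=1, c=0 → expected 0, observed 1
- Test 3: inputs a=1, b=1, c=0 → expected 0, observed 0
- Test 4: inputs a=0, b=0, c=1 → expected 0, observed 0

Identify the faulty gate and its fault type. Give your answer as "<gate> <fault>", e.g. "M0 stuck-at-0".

Fault-free values for test 1 (a=0, b=1, c=1): M0=0, M1=1, M2=1, M3=1, M4=1, giving Y=1. Observed 0.
Test 1: faults giving observed 0 are {M0 stuck-at-1, M0 inverted output, M1 stuck-at-0, M1 inverted output, M2 stuck-at-0, M2 inverted output, M3 stuck-at-0, M3 inverted output, M4 stuck-at-0, M4 inverted output}.
Test 2 (a=0, b=1, c=0): fault-free M0=1, M1=0, M2=0, M3=1, M4=0 → 0; observed 1. Eliminates M0 stuck-at-1, M1 stuck-at-0, M2 stuck-at-0, M3 stuck-at-0, M3 inverted output, M4 stuck-at-0.
Test 3 (a=1, b=1, c=0): fault-free M0=1, M1=0, M2=0, M3=0, M4=0 → 0; observed 0. Eliminates M0 inverted output, M4 inverted output.
Test 4 (a=0, b=0, c=1): fault-free M0=0, M1=1, M2=0, M3=1, M4=0 → 0; observed 0. Eliminates M2 inverted output.
Only M1 inverted output is consistent with every test.

M1 inverted output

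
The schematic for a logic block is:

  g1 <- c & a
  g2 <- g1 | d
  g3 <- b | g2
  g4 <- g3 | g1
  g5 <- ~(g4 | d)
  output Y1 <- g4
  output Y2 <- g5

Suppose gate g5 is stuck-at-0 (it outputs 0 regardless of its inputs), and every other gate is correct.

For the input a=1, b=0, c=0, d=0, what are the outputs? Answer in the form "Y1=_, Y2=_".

Propagate with g5 forced: g1=0, g2=0, g3=0, g4=0, g5=0 [stuck-at-0].
So the outputs are Y1=0, Y2=0. (Without the fault they would be Y1=0, Y2=1.)

Y1=0, Y2=0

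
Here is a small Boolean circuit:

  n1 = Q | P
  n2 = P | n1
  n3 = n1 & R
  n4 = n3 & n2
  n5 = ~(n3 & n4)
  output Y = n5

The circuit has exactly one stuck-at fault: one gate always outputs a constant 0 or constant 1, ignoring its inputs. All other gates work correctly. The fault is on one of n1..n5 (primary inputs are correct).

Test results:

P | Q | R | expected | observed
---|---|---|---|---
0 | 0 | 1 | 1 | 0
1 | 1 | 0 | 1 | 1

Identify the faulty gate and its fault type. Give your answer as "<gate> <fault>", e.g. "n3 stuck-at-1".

Fault-free values for test 1 (P=0, Q=0, R=1): n1=0, n2=0, n3=0, n4=0, n5=1, giving Y=1. Observed 0.
Test 1: faults giving observed 0 are {n1 stuck-at-1, n5 stuck-at-0}.
Test 2 (P=1, Q=1, R=0): fault-free n1=1, n2=1, n3=0, n4=0, n5=1 → 1; observed 1. Eliminates n5 stuck-at-0.
Only n1 stuck-at-1 is consistent with every test.

n1 stuck-at-1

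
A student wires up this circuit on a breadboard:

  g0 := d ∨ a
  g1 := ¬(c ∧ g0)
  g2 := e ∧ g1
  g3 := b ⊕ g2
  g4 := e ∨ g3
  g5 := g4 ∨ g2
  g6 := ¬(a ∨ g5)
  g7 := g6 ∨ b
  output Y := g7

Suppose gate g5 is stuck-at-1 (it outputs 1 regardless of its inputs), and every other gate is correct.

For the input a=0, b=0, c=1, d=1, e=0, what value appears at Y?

Propagate with g5 forced: g0=1, g1=0, g2=0, g3=0, g4=0, g5=1 [stuck-at-1], g6=0, g7=0.
So Y = 0. (Without the fault it would be 1.)

0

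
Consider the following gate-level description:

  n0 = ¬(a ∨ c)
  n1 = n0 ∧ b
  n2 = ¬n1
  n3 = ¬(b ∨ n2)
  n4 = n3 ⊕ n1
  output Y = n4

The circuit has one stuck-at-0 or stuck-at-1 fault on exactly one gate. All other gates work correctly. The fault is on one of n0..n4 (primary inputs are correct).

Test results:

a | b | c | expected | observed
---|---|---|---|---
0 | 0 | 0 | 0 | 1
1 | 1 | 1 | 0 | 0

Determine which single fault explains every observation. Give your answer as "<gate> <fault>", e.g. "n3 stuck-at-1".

n2 stuck-at-0

Fault-free values for test 1 (a=0, b=0, c=0): n0=1, n1=0, n2=1, n3=0, n4=0, giving Y=0. Observed 1.
Test 1: faults giving observed 1 are {n2 stuck-at-0, n3 stuck-at-1, n4 stuck-at-1}.
Test 2 (a=1, b=1, c=1): fault-free n0=0, n1=0, n2=1, n3=0, n4=0 → 0; observed 0. Eliminates n3 stuck-at-1, n4 stuck-at-1.
Only n2 stuck-at-0 is consistent with every test.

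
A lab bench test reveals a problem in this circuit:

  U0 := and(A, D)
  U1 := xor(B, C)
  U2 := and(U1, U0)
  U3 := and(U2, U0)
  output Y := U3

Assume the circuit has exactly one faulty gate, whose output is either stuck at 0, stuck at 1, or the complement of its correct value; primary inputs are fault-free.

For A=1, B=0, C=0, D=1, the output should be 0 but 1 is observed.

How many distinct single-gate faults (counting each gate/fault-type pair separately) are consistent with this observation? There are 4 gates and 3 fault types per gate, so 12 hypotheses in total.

Fault-free: U0=1, U1=0, U2=0, U3=0 → 0. Observed 1.
  U0 stuck-at-0: output 0 ✗
  U0 stuck-at-1: output 0 ✗
  U0 inverted output: output 0 ✗
  U1 stuck-at-0: output 0 ✗
  U1 stuck-at-1: output 1 ✓
  U1 inverted output: output 1 ✓
  U2 stuck-at-0: output 0 ✗
  U2 stuck-at-1: output 1 ✓
  U2 inverted output: output 1 ✓
  U3 stuck-at-0: output 0 ✗
  U3 stuck-at-1: output 1 ✓
  U3 inverted output: output 1 ✓
Consistent faults: {U1 stuck-at-1, U1 inverted output, U2 stuck-at-1, U2 inverted output, U3 stuck-at-1, U3 inverted output} — 6 in all.

6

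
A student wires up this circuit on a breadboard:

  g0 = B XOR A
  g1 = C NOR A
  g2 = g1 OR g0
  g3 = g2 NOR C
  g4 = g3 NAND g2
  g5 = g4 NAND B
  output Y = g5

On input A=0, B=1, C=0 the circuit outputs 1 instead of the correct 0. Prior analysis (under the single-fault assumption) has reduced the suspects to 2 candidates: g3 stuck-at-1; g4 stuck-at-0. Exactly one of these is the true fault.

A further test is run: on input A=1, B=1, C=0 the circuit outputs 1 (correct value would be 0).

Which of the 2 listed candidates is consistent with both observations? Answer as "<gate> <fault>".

Evaluate each candidate on input A=1, B=1, C=0:
  g3 stuck-at-1: g0=0, g1=0, g2=0, g3=1 [stuck-at-1], g4=1, g5=0 → 0 — eliminated
  g4 stuck-at-0: g0=0, g1=0, g2=0, g3=1, g4=0 [stuck-at-0], g5=1 → 1 — matches
Only g4 stuck-at-0 reproduces the observed 1.

g4 stuck-at-0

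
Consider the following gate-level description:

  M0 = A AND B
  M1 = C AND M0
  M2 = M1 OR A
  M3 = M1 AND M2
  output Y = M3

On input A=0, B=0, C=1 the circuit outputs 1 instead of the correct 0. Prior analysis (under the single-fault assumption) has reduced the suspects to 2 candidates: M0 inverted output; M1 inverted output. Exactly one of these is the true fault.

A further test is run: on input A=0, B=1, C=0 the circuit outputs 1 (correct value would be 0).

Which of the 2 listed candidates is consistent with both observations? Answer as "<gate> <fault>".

Evaluate each candidate on input A=0, B=1, C=0:
  M0 inverted output: M0=1 [inverted output], M1=0, M2=0, M3=0 → 0 — eliminated
  M1 inverted output: M0=0, M1=1 [inverted output], M2=1, M3=1 → 1 — matches
Only M1 inverted output reproduces the observed 1.

M1 inverted output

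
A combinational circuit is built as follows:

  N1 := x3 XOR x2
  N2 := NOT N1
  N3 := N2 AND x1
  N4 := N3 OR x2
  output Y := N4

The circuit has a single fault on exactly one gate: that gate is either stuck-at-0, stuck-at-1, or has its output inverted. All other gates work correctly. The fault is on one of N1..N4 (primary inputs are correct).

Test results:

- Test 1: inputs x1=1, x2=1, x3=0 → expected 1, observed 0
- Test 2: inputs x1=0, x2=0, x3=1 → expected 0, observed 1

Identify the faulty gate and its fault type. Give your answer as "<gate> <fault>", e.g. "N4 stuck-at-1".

N4 inverted output

Fault-free values for test 1 (x1=1, x2=1, x3=0): N1=1, N2=0, N3=0, N4=1, giving Y=1. Observed 0.
Test 1: faults giving observed 0 are {N4 stuck-at-0, N4 inverted output}.
Test 2 (x1=0, x2=0, x3=1): fault-free N1=1, N2=0, N3=0, N4=0 → 0; observed 1. Eliminates N4 stuck-at-0.
Only N4 inverted output is consistent with every test.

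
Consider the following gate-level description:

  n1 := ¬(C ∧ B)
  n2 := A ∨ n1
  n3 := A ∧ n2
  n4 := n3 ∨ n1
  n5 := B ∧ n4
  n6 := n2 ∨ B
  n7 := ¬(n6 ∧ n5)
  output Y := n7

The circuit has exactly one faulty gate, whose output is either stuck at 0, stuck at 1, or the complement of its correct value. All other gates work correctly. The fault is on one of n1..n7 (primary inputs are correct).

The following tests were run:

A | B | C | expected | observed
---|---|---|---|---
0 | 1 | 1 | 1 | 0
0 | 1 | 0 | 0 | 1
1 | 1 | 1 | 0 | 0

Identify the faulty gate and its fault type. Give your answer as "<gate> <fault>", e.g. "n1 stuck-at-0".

Fault-free values for test 1 (A=0, B=1, C=1): n1=0, n2=0, n3=0, n4=0, n5=0, n6=1, n7=1, giving Y=1. Observed 0.
Test 1: faults giving observed 0 are {n1 stuck-at-1, n1 inverted output, n3 stuck-at-1, n3 inverted output, n4 stuck-at-1, n4 inverted output, n5 stuck-at-1, n5 inverted output, n7 stuck-at-0, n7 inverted output}.
Test 2 (A=0, B=1, C=0): fault-free n1=1, n2=1, n3=0, n4=1, n5=1, n6=1, n7=0 → 0; observed 1. Eliminates n1 stuck-at-1, n3 stuck-at-1, n3 inverted output, n4 stuck-at-1, n5 stuck-at-1, n7 stuck-at-0.
Test 3 (A=1, B=1, C=1): fault-free n1=0, n2=1, n3=1, n4=1, n5=1, n6=1, n7=0 → 0; observed 0. Eliminates n4 inverted output, n5 inverted output, n7 inverted output.
Only n1 inverted output is consistent with every test.

n1 inverted output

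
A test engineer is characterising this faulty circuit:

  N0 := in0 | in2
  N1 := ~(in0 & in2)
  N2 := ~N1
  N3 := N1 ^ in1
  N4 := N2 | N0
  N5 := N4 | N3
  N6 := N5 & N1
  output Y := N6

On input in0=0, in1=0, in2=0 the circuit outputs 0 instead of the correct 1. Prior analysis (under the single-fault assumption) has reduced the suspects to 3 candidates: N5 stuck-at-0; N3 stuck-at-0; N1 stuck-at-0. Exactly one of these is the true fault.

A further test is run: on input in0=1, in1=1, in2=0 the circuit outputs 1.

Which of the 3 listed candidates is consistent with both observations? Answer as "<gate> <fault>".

Evaluate each candidate on input in0=1, in1=1, in2=0:
  N5 stuck-at-0: N0=1, N1=1, N2=0, N3=0, N4=1, N5=0 [stuck-at-0], N6=0 → 0 — eliminated
  N3 stuck-at-0: N0=1, N1=1, N2=0, N3=0 [stuck-at-0], N4=1, N5=1, N6=1 → 1 — matches
  N1 stuck-at-0: N0=1, N1=0 [stuck-at-0], N2=1, N3=1, N4=1, N5=1, N6=0 → 0 — eliminated
Only N3 stuck-at-0 reproduces the observed 1.

N3 stuck-at-0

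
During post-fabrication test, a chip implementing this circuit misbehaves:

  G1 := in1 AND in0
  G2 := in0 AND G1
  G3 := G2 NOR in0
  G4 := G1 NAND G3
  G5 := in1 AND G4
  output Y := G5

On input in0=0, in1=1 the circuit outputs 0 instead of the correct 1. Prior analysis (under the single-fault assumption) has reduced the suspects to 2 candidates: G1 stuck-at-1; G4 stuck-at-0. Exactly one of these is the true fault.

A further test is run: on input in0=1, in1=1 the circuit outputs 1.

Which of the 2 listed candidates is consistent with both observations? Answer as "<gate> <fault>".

G1 stuck-at-1

Evaluate each candidate on input in0=1, in1=1:
  G1 stuck-at-1: G1=1 [stuck-at-1], G2=1, G3=0, G4=1, G5=1 → 1 — matches
  G4 stuck-at-0: G1=1, G2=1, G3=0, G4=0 [stuck-at-0], G5=0 → 0 — eliminated
Only G1 stuck-at-1 reproduces the observed 1.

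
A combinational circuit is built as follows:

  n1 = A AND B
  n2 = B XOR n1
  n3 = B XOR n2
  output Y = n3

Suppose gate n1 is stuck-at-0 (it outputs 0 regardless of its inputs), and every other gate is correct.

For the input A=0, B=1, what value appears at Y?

Propagate with n1 forced: n1=0 [stuck-at-0], n2=1, n3=0.
So Y = 0. (Same as the fault-free value — the fault is masked on this input.)

0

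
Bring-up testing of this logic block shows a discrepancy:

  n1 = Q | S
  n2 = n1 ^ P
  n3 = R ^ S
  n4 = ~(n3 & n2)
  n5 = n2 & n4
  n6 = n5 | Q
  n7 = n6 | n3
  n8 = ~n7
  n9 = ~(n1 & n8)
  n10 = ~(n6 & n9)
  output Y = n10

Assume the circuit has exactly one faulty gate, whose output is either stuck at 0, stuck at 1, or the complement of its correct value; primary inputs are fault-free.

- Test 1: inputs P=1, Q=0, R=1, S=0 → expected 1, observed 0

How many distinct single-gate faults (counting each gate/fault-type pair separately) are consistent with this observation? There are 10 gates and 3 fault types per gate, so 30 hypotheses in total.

Fault-free: n1=0, n2=1, n3=1, n4=0, n5=0, n6=0, n7=1, n8=0, n9=1, n10=1 → 1. Observed 0.
  n1: none of the 3 fault types match ✗
  n2: none of the 3 fault types match ✗
  n3: stuck-at-0, inverted output ✓; others ✗
  n4: stuck-at-1, inverted output ✓; others ✗
  n5: stuck-at-1, inverted output ✓; others ✗
  n6: stuck-at-1, inverted output ✓; others ✗
  n7: none of the 3 fault types match ✗
  n8: none of the 3 fault types match ✗
  n9: none of the 3 fault types match ✗
  n10: stuck-at-0, inverted output ✓; others ✗
Consistent faults: {n3 stuck-at-0, n3 inverted output, n4 stuck-at-1, n4 inverted output, n5 stuck-at-1, n5 inverted output, n6 stuck-at-1, n6 inverted output, n10 stuck-at-0, n10 inverted output} — 10 in all.

10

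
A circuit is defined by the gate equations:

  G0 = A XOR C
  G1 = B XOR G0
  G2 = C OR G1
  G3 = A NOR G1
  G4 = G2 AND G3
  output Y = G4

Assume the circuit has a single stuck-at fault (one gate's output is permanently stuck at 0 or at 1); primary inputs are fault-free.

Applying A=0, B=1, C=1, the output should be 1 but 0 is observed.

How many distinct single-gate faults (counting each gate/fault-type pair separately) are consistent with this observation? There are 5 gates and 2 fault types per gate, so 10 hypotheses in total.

5

Fault-free: G0=1, G1=0, G2=1, G3=1, G4=1 → 1. Observed 0.
  G0 stuck-at-0: output 0 ✓
  G0 stuck-at-1: output 1 ✗
  G1 stuck-at-0: output 1 ✗
  G1 stuck-at-1: output 0 ✓
  G2 stuck-at-0: output 0 ✓
  G2 stuck-at-1: output 1 ✗
  G3 stuck-at-0: output 0 ✓
  G3 stuck-at-1: output 1 ✗
  G4 stuck-at-0: output 0 ✓
  G4 stuck-at-1: output 1 ✗
Consistent faults: {G0 stuck-at-0, G1 stuck-at-1, G2 stuck-at-0, G3 stuck-at-0, G4 stuck-at-0} — 5 in all.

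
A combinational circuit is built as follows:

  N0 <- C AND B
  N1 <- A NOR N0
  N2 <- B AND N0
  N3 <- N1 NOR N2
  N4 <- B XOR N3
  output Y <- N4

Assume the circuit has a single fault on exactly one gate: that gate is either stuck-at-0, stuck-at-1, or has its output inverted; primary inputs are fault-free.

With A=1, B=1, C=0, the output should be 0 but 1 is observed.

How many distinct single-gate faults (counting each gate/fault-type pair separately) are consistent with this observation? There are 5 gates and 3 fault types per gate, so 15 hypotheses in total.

Fault-free: N0=0, N1=0, N2=0, N3=1, N4=0 → 0. Observed 1.
  N0: stuck-at-1, inverted output ✓; others ✗
  N1: stuck-at-1, inverted output ✓; others ✗
  N2: stuck-at-1, inverted output ✓; others ✗
  N3: stuck-at-0, inverted output ✓; others ✗
  N4: stuck-at-1, inverted output ✓; others ✗
Consistent faults: {N0 stuck-at-1, N0 inverted output, N1 stuck-at-1, N1 inverted output, N2 stuck-at-1, N2 inverted output, N3 stuck-at-0, N3 inverted output, N4 stuck-at-1, N4 inverted output} — 10 in all.

10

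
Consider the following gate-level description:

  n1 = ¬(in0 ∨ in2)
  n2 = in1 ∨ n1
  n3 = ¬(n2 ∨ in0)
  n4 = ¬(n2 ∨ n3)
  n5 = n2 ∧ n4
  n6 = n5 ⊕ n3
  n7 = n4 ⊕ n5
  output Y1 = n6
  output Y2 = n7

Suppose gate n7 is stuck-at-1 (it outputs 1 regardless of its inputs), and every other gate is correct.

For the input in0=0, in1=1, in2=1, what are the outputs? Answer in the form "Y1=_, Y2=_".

Y1=0, Y2=1

Propagate with n7 forced: n1=0, n2=1, n3=0, n4=0, n5=0, n6=0, n7=1 [stuck-at-1].
So the outputs are Y1=0, Y2=1. (Without the fault they would be Y1=0, Y2=0.)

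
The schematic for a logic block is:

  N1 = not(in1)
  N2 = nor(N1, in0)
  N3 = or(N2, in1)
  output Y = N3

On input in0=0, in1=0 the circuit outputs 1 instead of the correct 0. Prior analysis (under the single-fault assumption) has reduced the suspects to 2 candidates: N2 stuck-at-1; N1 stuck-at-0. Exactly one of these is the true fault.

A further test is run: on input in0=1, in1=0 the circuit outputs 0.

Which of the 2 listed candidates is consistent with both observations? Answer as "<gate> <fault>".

N1 stuck-at-0

Evaluate each candidate on input in0=1, in1=0:
  N2 stuck-at-1: N1=1, N2=1 [stuck-at-1], N3=1 → 1 — eliminated
  N1 stuck-at-0: N1=0 [stuck-at-0], N2=0, N3=0 → 0 — matches
Only N1 stuck-at-0 reproduces the observed 0.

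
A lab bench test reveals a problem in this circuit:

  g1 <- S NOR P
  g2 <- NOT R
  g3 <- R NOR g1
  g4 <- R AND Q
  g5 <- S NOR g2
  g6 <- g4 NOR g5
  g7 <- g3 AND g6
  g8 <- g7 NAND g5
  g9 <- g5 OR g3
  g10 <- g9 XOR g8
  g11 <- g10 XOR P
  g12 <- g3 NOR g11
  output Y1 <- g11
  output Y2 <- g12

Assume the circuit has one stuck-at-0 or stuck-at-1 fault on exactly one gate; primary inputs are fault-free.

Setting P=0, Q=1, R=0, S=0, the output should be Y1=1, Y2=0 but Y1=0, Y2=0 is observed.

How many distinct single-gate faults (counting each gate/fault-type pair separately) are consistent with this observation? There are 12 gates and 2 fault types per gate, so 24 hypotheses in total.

Fault-free: g1=1, g2=1, g3=0, g4=0, g5=0, g6=1, g7=0, g8=1, g9=0, g10=1, g11=1, g12=0 → Y1=1, Y2=0. Observed Y1=0, Y2=0.
  g1: stuck-at-0 ✓; others ✗
  g2: none of the 2 fault types match ✗
  g3: stuck-at-1 ✓; others ✗
  g4: none of the 2 fault types match ✗
  g5: none of the 2 fault types match ✗
  g6: none of the 2 fault types match ✗
  g7: none of the 2 fault types match ✗
  g8: none of the 2 fault types match ✗
  g9: none of the 2 fault types match ✗
  g10: none of the 2 fault types match ✗
  g11: none of the 2 fault types match ✗
  g12: none of the 2 fault types match ✗
Consistent faults: {g1 stuck-at-0, g3 stuck-at-1} — 2 in all.

2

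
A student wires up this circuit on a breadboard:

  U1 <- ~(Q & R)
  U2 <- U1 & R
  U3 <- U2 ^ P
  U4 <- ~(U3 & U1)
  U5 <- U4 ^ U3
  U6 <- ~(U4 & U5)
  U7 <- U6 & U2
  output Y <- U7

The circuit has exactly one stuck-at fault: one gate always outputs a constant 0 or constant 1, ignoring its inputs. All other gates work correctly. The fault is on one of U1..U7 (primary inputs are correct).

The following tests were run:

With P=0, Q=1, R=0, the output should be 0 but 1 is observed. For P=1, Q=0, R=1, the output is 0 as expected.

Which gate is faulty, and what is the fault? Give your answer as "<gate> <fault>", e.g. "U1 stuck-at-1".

U2 stuck-at-1

Fault-free values for test 1 (P=0, Q=1, R=0): U1=1, U2=0, U3=0, U4=1, U5=1, U6=0, U7=0, giving Y=0. Observed 1.
Test 1: faults giving observed 1 are {U2 stuck-at-1, U7 stuck-at-1}.
Test 2 (P=1, Q=0, R=1): fault-free U1=1, U2=1, U3=0, U4=1, U5=1, U6=0, U7=0 → 0; observed 0. Eliminates U7 stuck-at-1.
Only U2 stuck-at-1 is consistent with every test.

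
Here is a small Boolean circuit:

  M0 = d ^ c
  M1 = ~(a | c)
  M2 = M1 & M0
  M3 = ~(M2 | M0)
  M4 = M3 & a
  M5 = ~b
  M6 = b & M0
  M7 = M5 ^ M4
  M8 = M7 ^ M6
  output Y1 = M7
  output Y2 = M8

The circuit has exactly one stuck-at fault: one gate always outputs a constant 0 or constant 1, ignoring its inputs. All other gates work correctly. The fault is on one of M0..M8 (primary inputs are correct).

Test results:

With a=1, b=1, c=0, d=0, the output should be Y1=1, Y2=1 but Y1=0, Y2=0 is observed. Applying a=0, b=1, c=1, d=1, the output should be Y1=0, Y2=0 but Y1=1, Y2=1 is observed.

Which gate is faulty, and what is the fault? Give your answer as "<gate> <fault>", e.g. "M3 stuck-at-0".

Fault-free values for test 1 (a=1, b=1, c=0, d=0): M0=0, M1=0, M2=0, M3=1, M4=1, M5=0, M6=0, M7=1, M8=1, giving Y1=1, Y2=1. Observed Y1=0, Y2=0.
Test 1: faults giving observed Y1=0, Y2=0 are {M2 stuck-at-1, M3 stuck-at-0, M4 stuck-at-0, M5 stuck-at-1, M7 stuck-at-0}.
Test 2 (a=0, b=1, c=1, d=1): fault-free M0=0, M1=0, M2=0, M3=1, M4=0, M5=0, M6=0, M7=0, M8=0 → Y1=0, Y2=0; observed Y1=1, Y2=1. Eliminates M2 stuck-at-1, M3 stuck-at-0, M4 stuck-at-0, M7 stuck-at-0.
Only M5 stuck-at-1 is consistent with every test.

M5 stuck-at-1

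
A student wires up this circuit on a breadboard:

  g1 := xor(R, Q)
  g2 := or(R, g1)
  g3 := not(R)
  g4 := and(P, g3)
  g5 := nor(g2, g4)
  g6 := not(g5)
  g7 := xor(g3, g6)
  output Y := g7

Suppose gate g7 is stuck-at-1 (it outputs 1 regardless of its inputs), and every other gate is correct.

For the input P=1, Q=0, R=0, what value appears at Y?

Propagate with g7 forced: g1=0, g2=0, g3=1, g4=1, g5=0, g6=1, g7=1 [stuck-at-1].
So Y = 1. (Without the fault it would be 0.)

1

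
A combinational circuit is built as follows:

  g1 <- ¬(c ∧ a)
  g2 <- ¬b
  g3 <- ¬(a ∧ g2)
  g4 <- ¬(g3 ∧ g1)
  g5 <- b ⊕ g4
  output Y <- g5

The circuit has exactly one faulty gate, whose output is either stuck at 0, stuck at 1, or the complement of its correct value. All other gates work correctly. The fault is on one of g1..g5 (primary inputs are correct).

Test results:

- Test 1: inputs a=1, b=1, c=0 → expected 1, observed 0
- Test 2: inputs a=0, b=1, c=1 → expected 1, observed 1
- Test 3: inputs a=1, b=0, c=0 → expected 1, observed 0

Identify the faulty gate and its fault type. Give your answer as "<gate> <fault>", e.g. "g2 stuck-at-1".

Fault-free values for test 1 (a=1, b=1, c=0): g1=1, g2=0, g3=1, g4=0, g5=1, giving Y=1. Observed 0.
Test 1: faults giving observed 0 are {g1 stuck-at-0, g1 inverted output, g2 stuck-at-1, g2 inverted output, g3 stuck-at-0, g3 inverted output, g4 stuck-at-1, g4 inverted output, g5 stuck-at-0, g5 inverted output}.
Test 2 (a=0, b=1, c=1): fault-free g1=1, g2=0, g3=1, g4=0, g5=1 → 1; observed 1. Eliminates g1 stuck-at-0, g1 inverted output, g3 stuck-at-0, g3 inverted output, g4 stuck-at-1, g4 inverted output, g5 stuck-at-0, g5 inverted output.
Test 3 (a=1, b=0, c=0): fault-free g1=1, g2=1, g3=0, g4=1, g5=1 → 1; observed 0. Eliminates g2 stuck-at-1.
Only g2 inverted output is consistent with every test.

g2 inverted output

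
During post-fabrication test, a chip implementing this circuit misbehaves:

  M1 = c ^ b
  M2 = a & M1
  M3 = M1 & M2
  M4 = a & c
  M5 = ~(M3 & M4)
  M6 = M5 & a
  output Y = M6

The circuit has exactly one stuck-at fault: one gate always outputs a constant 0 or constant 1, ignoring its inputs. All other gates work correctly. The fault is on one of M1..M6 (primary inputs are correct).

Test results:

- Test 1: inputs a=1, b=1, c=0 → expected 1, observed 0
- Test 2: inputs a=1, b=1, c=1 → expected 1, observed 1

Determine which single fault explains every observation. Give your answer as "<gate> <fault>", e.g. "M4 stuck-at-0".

Fault-free values for test 1 (a=1, b=1, c=0): M1=1, M2=1, M3=1, M4=0, M5=1, M6=1, giving Y=1. Observed 0.
Test 1: faults giving observed 0 are {M4 stuck-at-1, M5 stuck-at-0, M6 stuck-at-0}.
Test 2 (a=1, b=1, c=1): fault-free M1=0, M2=0, M3=0, M4=1, M5=1, M6=1 → 1; observed 1. Eliminates M5 stuck-at-0, M6 stuck-at-0.
Only M4 stuck-at-1 is consistent with every test.

M4 stuck-at-1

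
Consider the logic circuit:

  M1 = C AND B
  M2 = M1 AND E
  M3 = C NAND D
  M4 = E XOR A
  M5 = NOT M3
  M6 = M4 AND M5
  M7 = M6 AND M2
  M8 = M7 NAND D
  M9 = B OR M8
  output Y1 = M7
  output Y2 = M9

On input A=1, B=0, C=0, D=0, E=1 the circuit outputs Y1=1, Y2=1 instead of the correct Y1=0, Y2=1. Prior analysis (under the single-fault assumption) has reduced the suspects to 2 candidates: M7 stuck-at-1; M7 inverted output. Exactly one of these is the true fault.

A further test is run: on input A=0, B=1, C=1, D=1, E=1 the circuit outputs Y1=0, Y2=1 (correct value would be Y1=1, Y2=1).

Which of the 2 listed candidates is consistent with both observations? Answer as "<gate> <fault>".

Evaluate each candidate on input A=0, B=1, C=1, D=1, E=1:
  M7 stuck-at-1: M1=1, M2=1, M3=0, M4=1, M5=1, M6=1, M7=1 [stuck-at-1], M8=0, M9=1 → Y1=1, Y2=1 — eliminated
  M7 inverted output: M1=1, M2=1, M3=0, M4=1, M5=1, M6=1, M7=0 [inverted output], M8=1, M9=1 → Y1=0, Y2=1 — matches
Only M7 inverted output reproduces the observed Y1=0, Y2=1.

M7 inverted output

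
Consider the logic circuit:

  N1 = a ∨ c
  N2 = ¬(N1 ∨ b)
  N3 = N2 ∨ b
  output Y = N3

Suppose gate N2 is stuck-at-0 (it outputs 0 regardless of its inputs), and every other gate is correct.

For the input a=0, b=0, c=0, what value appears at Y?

0

Propagate with N2 forced: N1=0, N2=0 [stuck-at-0], N3=0.
So Y = 0. (Without the fault it would be 1.)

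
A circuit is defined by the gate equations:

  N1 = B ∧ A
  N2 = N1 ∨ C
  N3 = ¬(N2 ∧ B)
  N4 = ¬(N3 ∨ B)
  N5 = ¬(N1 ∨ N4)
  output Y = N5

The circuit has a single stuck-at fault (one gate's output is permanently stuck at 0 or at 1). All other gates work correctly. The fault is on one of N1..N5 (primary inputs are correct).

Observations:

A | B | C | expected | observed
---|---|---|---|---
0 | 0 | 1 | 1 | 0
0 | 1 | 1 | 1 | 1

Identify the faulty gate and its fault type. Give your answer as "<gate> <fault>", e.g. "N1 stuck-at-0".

Fault-free values for test 1 (A=0, B=0, C=1): N1=0, N2=1, N3=1, N4=0, N5=1, giving Y=1. Observed 0.
Test 1: faults giving observed 0 are {N1 stuck-at-1, N3 stuck-at-0, N4 stuck-at-1, N5 stuck-at-0}.
Test 2 (A=0, B=1, C=1): fault-free N1=0, N2=1, N3=0, N4=0, N5=1 → 1; observed 1. Eliminates N1 stuck-at-1, N4 stuck-at-1, N5 stuck-at-0.
Only N3 stuck-at-0 is consistent with every test.

N3 stuck-at-0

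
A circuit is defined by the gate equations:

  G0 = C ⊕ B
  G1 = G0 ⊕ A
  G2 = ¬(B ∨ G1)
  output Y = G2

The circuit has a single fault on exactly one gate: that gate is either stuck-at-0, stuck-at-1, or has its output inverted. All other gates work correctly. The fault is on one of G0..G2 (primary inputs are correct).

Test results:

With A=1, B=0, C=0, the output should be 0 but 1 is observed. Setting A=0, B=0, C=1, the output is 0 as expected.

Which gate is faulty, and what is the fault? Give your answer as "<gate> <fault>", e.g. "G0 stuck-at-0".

Fault-free values for test 1 (A=1, B=0, C=0): G0=0, G1=1, G2=0, giving Y=0. Observed 1.
Test 1: faults giving observed 1 are {G0 stuck-at-1, G0 inverted output, G1 stuck-at-0, G1 inverted output, G2 stuck-at-1, G2 inverted output}.
Test 2 (A=0, B=0, C=1): fault-free G0=1, G1=1, G2=0 → 0; observed 0. Eliminates G0 inverted output, G1 stuck-at-0, G1 inverted output, G2 stuck-at-1, G2 inverted output.
Only G0 stuck-at-1 is consistent with every test.

G0 stuck-at-1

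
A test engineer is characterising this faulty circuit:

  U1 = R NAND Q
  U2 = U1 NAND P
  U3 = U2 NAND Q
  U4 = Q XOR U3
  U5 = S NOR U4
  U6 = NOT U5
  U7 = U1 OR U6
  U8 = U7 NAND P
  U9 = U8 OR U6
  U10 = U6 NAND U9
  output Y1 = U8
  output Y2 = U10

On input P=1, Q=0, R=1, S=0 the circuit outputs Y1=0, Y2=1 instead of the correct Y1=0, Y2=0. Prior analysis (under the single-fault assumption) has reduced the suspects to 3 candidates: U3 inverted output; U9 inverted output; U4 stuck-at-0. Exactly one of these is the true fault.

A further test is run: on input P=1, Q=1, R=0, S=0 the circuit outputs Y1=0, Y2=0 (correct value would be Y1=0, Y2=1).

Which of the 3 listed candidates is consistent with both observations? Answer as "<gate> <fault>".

U3 inverted output

Evaluate each candidate on input P=1, Q=1, R=0, S=0:
  U3 inverted output: U1=1, U2=0, U3=0 [inverted output], U4=1, U5=0, U6=1, U7=1, U8=0, U9=1, U10=0 → Y1=0, Y2=0 — matches
  U9 inverted output: U1=1, U2=0, U3=1, U4=0, U5=1, U6=0, U7=1, U8=0, U9=1 [inverted output], U10=1 → Y1=0, Y2=1 — eliminated
  U4 stuck-at-0: U1=1, U2=0, U3=1, U4=0 [stuck-at-0], U5=1, U6=0, U7=1, U8=0, U9=0, U10=1 → Y1=0, Y2=1 — eliminated
Only U3 inverted output reproduces the observed Y1=0, Y2=0.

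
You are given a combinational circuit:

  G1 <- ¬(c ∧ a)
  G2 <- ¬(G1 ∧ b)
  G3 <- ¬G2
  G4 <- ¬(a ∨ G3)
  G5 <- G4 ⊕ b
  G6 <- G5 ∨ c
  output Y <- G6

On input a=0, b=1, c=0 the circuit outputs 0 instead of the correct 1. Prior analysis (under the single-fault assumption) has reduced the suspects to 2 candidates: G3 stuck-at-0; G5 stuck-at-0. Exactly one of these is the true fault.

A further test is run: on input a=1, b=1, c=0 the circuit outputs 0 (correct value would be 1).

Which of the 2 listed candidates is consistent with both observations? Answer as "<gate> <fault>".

Evaluate each candidate on input a=1, b=1, c=0:
  G3 stuck-at-0: G1=1, G2=0, G3=0 [stuck-at-0], G4=0, G5=1, G6=1 → 1 — eliminated
  G5 stuck-at-0: G1=1, G2=0, G3=1, G4=0, G5=0 [stuck-at-0], G6=0 → 0 — matches
Only G5 stuck-at-0 reproduces the observed 0.

G5 stuck-at-0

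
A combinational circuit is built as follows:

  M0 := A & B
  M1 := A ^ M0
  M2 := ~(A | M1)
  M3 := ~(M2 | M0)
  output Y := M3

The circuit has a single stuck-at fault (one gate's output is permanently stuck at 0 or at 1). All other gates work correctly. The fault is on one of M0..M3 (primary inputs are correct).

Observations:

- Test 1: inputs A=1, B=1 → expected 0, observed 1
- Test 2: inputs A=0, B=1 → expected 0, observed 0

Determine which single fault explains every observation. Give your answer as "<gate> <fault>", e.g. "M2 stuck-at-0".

M0 stuck-at-0

Fault-free values for test 1 (A=1, B=1): M0=1, M1=0, M2=0, M3=0, giving Y=0. Observed 1.
Test 1: faults giving observed 1 are {M0 stuck-at-0, M3 stuck-at-1}.
Test 2 (A=0, B=1): fault-free M0=0, M1=0, M2=1, M3=0 → 0; observed 0. Eliminates M3 stuck-at-1.
Only M0 stuck-at-0 is consistent with every test.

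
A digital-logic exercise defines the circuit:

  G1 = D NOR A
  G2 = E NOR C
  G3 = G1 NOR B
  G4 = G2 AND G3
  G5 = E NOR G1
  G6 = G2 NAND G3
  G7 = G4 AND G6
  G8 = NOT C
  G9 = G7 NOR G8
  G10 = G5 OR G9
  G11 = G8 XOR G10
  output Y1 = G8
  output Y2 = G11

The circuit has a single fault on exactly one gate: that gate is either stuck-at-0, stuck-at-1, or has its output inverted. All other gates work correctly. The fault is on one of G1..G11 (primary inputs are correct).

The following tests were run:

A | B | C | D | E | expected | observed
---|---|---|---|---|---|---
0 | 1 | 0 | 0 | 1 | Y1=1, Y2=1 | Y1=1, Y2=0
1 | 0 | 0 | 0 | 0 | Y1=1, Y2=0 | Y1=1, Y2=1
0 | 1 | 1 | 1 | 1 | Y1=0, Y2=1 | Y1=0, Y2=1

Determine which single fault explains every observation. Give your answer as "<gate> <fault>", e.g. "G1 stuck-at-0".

Fault-free values for test 1 (A=0, B=1, C=0, D=0, E=1): G1=1, G2=0, G3=0, G4=0, G5=0, G6=1, G7=0, G8=1, G9=0, G10=0, G11=1, giving Y1=1, Y2=1. Observed Y1=1, Y2=0.
Test 1: faults giving observed Y1=1, Y2=0 are {G5 stuck-at-1, G5 inverted output, G9 stuck-at-1, G9 inverted output, G10 stuck-at-1, G10 inverted output, G11 stuck-at-0, G11 inverted output}.
Test 2 (A=1, B=0, C=0, D=0, E=0): fault-free G1=0, G2=1, G3=1, G4=1, G5=1, G6=0, G7=0, G8=1, G9=0, G10=1, G11=0 → Y1=1, Y2=0; observed Y1=1, Y2=1. Eliminates G5 stuck-at-1, G9 stuck-at-1, G9 inverted output, G10 stuck-at-1, G11 stuck-at-0.
Test 3 (A=0, B=1, C=1, D=1, E=1): fault-free G1=0, G2=0, G3=0, G4=0, G5=0, G6=1, G7=0, G8=0, G9=1, G10=1, G11=1 → Y1=0, Y2=1; observed Y1=0, Y2=1. Eliminates G10 inverted output, G11 inverted output.
Only G5 inverted output is consistent with every test.

G5 inverted output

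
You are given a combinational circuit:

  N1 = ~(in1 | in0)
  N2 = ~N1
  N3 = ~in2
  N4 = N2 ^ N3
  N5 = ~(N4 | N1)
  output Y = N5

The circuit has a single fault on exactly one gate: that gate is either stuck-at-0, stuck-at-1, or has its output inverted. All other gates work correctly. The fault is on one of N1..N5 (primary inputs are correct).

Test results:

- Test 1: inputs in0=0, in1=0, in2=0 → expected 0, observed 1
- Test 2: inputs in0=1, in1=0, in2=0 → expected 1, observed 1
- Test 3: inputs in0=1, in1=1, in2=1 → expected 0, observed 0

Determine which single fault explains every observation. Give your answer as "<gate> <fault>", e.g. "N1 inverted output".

Fault-free values for test 1 (in0=0, in1=0, in2=0): N1=1, N2=0, N3=1, N4=1, N5=0, giving Y=0. Observed 1.
Test 1: faults giving observed 1 are {N1 stuck-at-0, N1 inverted output, N5 stuck-at-1, N5 inverted output}.
Test 2 (in0=1, in1=0, in2=0): fault-free N1=0, N2=1, N3=1, N4=0, N5=1 → 1; observed 1. Eliminates N1 inverted output, N5 inverted output.
Test 3 (in0=1, in1=1, in2=1): fault-free N1=0, N2=1, N3=0, N4=1, N5=0 → 0; observed 0. Eliminates N5 stuck-at-1.
Only N1 stuck-at-0 is consistent with every test.

N1 stuck-at-0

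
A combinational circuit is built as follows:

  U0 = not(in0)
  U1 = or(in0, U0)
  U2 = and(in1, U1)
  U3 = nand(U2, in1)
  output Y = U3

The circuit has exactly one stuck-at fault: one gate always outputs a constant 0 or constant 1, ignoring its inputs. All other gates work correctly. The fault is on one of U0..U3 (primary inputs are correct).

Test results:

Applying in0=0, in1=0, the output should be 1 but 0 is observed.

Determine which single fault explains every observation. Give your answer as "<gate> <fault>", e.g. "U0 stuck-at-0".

U3 stuck-at-0

Fault-free values for test 1 (in0=0, in1=0): U0=1, U1=1, U2=0, U3=1, giving Y=1. Observed 0.
Test 1: faults giving observed 0 are {U3 stuck-at-0}.
Only U3 stuck-at-0 is consistent with every test.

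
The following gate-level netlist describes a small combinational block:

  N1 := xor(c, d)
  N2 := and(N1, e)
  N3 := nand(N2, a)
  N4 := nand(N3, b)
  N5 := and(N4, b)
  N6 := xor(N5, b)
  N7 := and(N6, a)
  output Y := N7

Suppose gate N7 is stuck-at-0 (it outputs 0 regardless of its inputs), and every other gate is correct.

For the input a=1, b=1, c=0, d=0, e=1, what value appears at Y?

0

Propagate with N7 forced: N1=0, N2=0, N3=1, N4=0, N5=0, N6=1, N7=0 [stuck-at-0].
So Y = 0. (Without the fault it would be 1.)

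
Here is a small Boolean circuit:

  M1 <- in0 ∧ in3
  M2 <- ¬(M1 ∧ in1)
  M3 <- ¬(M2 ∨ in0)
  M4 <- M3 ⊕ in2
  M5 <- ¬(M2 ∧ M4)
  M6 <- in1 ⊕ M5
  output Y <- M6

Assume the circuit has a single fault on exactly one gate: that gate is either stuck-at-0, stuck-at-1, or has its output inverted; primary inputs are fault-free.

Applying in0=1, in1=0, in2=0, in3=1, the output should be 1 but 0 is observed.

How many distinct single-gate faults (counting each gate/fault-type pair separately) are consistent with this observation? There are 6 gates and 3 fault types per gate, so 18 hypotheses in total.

Fault-free: M1=1, M2=1, M3=0, M4=0, M5=1, M6=1 → 1. Observed 0.
  M1: none of the 3 fault types match ✗
  M2: none of the 3 fault types match ✗
  M3: stuck-at-1, inverted output ✓; others ✗
  M4: stuck-at-1, inverted output ✓; others ✗
  M5: stuck-at-0, inverted output ✓; others ✗
  M6: stuck-at-0, inverted output ✓; others ✗
Consistent faults: {M3 stuck-at-1, M3 inverted output, M4 stuck-at-1, M4 inverted output, M5 stuck-at-0, M5 inverted output, M6 stuck-at-0, M6 inverted output} — 8 in all.

8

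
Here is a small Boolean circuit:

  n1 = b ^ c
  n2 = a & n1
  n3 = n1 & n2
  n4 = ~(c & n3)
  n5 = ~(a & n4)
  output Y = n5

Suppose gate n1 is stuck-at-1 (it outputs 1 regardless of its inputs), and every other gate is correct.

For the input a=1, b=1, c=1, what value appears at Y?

Propagate with n1 forced: n1=1 [stuck-at-1], n2=1, n3=1, n4=0, n5=1.
So Y = 1. (Without the fault it would be 0.)

1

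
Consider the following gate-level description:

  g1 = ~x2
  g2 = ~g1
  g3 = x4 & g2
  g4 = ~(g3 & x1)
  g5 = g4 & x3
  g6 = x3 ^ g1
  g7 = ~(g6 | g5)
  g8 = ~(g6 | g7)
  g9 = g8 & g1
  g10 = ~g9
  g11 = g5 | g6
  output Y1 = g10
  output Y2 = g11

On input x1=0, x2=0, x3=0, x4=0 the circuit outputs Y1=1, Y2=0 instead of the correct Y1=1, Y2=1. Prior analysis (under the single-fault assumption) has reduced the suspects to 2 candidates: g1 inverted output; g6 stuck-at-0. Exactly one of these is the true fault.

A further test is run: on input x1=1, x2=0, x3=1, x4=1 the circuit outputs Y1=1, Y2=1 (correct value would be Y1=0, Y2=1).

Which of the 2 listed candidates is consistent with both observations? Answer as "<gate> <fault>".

Evaluate each candidate on input x1=1, x2=0, x3=1, x4=1:
  g1 inverted output: g1=0 [inverted output], g2=1, g3=1, g4=0, g5=0, g6=1, g7=0, g8=0, g9=0, g10=1, g11=1 → Y1=1, Y2=1 — matches
  g6 stuck-at-0: g1=1, g2=0, g3=0, g4=1, g5=1, g6=0 [stuck-at-0], g7=0, g8=1, g9=1, g10=0, g11=1 → Y1=0, Y2=1 — eliminated
Only g1 inverted output reproduces the observed Y1=1, Y2=1.

g1 inverted output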